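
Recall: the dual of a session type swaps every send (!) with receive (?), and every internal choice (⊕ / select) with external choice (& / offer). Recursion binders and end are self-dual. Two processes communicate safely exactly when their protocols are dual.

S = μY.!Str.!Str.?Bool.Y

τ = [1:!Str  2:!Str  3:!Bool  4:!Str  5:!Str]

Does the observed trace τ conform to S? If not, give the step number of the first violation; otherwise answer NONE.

3

@1 !Str  ✓  residual = !Str.?Bool.μY.…
@2 !Str  ✓  residual = ?Bool.μY.…
@3 got !Bool, protocol expects ?Bool  ✗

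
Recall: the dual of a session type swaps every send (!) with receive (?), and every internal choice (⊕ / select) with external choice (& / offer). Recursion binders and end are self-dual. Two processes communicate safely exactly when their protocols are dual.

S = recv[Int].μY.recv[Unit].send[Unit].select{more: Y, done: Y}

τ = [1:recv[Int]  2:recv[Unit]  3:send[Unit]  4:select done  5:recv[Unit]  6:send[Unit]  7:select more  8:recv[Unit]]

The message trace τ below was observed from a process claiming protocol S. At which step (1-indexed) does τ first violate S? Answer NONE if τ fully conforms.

NONE

@1 recv[Int]  ok  state: μY.…
@2 recv[Unit]  ok  state: send[Unit].select{more: μY.…, done: μY.…}
@3 send[Unit]  ok  state: select{more: μY.…, done: μY.…}
@4 select done  ok  state: μY.…
@5 recv[Unit]  ok  state: send[Unit].select{more: μY.…, done: μY.…}
@6 send[Unit]  ok  state: select{more: μY.…, done: μY.…}
@7 select more  ok  state: μY.…
@8 recv[Unit]  ok  state: send[Unit].select{more: μY.…, done: μY.…}
trace exhausted — no violation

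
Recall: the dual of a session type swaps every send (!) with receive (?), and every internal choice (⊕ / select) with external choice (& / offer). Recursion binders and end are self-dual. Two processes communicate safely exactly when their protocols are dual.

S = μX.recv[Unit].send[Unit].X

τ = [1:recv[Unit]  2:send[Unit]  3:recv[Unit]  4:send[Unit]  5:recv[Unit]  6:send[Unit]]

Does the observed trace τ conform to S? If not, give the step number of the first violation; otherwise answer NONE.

[1] recv[Unit]  match  state: send[Unit].μX.…
[2] send[Unit]  match  state: μX.…
[3] recv[Unit]  match  state: send[Unit].μX.…
[4] send[Unit]  match  state: μX.…
[5] recv[Unit]  match  state: send[Unit].μX.…
[6] send[Unit]  match  state: μX.…
τ conforms to S (length 6)

NONE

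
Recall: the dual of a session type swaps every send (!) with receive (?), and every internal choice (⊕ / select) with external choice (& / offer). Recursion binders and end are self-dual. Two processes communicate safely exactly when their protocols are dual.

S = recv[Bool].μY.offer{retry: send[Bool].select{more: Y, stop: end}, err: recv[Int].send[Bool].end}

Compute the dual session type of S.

recv[Bool] ↦ send[Bool]
  μY ↦ μY  (μ self-dual)
    offer{retry,err} ↦ select{retry,err}  (offer→select)
      • retry:
        send[Bool] ↦ recv[Bool]
          select{more,stop} ↦ offer{more,stop}  (internal→external)
            • more:
              dual(Y) = Y
            • stop:
              dual(end) = end
      • err:
        recv[Int] ↦ send[Int]
          send[Bool] ↦ recv[Bool]
            dual(end) = end

send[Bool].μY.select{retry: recv[Bool].offer{more: Y, stop: end}, err: send[Int].recv[Bool].end}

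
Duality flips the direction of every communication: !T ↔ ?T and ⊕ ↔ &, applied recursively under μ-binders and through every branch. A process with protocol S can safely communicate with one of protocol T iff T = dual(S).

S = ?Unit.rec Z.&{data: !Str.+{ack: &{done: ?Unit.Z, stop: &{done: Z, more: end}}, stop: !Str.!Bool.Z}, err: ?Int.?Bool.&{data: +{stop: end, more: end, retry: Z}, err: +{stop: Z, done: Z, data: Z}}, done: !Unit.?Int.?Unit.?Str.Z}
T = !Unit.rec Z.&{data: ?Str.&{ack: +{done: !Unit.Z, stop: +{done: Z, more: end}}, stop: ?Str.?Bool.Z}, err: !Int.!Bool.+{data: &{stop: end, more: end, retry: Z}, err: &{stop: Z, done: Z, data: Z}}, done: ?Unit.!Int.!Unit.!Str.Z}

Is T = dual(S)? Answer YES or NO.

NO

?Unit vs !Unit  ok
  rec Z vs rec Z  ok (binder kept)
    &{data,err,done} vs &{data,err,done}  ✗ choice polarity not flipped — not dual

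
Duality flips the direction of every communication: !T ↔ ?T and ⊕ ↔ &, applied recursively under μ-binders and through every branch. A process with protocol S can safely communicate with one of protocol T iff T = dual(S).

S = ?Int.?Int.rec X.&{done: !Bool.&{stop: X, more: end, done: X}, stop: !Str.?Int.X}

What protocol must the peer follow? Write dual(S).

!Int.!Int.rec X.+{done: ?Bool.+{stop: X, more: end, done: X}, stop: ?Str.!Int.X}

?Int = !Int
  ?Int = !Int
    rec X = rec X  (rec unchanged)
      &{done,stop} = +{done,stop}  (offer→select)
        case done:
          !Bool = ?Bool
            &{stop,more,done} = +{stop,more,done}  (offer→select)
              case stop:
                X ↦ X
              case more:
                end ↦ end
              case done:
                X ↦ X
        case stop:
          !Str = ?Str
            ?Int = !Int
              X ↦ X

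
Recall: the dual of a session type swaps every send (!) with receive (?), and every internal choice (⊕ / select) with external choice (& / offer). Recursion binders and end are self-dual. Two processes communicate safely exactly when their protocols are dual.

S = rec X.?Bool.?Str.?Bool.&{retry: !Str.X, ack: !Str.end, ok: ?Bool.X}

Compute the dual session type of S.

rec X = rec X  (binder kept)
  ?Bool = !Bool
    ?Str = !Str
      ?Bool = !Bool
        &{retry,ack,ok} = +{retry,ack,ok}  (offer→select)
          • retry:
            !Str = ?Str
              X self-dual
          • ack:
            !Str = ?Str
              end self-dual
          • ok:
            ?Bool = !Bool
              X self-dual

rec X.!Bool.!Str.!Bool.+{retry: ?Str.X, ack: ?Str.end, ok: !Bool.X}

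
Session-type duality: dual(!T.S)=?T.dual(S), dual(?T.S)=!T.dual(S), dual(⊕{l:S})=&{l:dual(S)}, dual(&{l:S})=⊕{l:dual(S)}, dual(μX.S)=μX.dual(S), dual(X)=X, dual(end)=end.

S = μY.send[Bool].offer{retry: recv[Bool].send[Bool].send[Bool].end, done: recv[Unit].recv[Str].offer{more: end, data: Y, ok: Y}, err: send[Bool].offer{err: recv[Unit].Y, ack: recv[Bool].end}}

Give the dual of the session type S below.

μY ↦ μY  (μ self-dual)
  send[Bool] ↦ recv[Bool]
    offer{retry,done,err} ↦ select{retry,done,err}  (external→internal)
      • retry:
        recv[Bool] ↦ send[Bool]
          send[Bool] ↦ recv[Bool]
            send[Bool] ↦ recv[Bool]
              end self-dual
      • done:
        recv[Unit] ↦ send[Unit]
          recv[Str] ↦ send[Str]
            offer{more,data,ok} ↦ select{more,data,ok}  (external→internal)
              • more:
                end self-dual
              • data:
                Y self-dual
              • ok:
                Y self-dual
      • err:
        send[Bool] ↦ recv[Bool]
          offer{err,ack} ↦ select{err,ack}  (external→internal)
            • err:
              recv[Unit] ↦ send[Unit]
                Y self-dual
            • ack:
              recv[Bool] ↦ send[Bool]
                end self-dual

μY.recv[Bool].select{retry: send[Bool].recv[Bool].recv[Bool].end, done: send[Unit].send[Str].select{more: end, data: Y, ok: Y}, err: recv[Bool].select{err: send[Unit].Y, ack: send[Bool].end}}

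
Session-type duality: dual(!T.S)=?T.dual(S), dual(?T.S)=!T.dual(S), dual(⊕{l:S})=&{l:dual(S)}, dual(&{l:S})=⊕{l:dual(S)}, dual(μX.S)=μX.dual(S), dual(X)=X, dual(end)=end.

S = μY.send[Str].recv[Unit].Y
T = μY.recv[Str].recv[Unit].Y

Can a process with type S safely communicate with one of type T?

NO

μY | μY  ✓ (binder kept)
  send[Str] | recv[Str]  ✓
    recv[Unit] | recv[Unit]  ✗ same direction on both sides — not dual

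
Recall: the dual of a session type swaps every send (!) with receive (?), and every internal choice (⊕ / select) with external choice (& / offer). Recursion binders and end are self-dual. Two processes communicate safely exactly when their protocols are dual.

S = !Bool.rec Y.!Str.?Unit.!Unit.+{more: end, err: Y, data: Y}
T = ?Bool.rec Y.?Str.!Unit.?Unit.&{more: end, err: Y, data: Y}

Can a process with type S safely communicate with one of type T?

YES

!Bool vs ?Bool  match
  rec Y vs rec Y  match (binder kept)
    !Str vs ?Str  match
      ?Unit vs !Unit  match
        !Unit vs ?Unit  match
          +{more,err,data} vs &{more,err,data}  match labels match
            [more]
              end vs end  match
            [err]
              Y vs Y  match
            [data]
              Y vs Y  match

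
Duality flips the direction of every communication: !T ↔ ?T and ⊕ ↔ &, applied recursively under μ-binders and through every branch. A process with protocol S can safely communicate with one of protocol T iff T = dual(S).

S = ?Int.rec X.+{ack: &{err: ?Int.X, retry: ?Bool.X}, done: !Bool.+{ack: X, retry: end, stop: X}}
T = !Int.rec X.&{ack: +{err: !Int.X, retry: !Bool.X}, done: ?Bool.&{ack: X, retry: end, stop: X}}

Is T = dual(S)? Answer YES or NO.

YES

?Int | !Int  ✓
  rec X | rec X  ✓ (rec unchanged)
    +{ack,done} | &{ack,done}  ✓ label sets agree
      case ack:
        &{err,retry} | +{err,retry}  ✓ label sets agree
          case err:
            ?Int | !Int  ✓
              X | X  ✓
          case retry:
            ?Bool | !Bool  ✓
              X | X  ✓
      case done:
        !Bool | ?Bool  ✓
          +{ack,retry,stop} | &{ack,retry,stop}  ✓ label sets agree
            case ack:
              X | X  ✓
            case retry:
              end | end  ✓
            case stop:
              X | X  ✓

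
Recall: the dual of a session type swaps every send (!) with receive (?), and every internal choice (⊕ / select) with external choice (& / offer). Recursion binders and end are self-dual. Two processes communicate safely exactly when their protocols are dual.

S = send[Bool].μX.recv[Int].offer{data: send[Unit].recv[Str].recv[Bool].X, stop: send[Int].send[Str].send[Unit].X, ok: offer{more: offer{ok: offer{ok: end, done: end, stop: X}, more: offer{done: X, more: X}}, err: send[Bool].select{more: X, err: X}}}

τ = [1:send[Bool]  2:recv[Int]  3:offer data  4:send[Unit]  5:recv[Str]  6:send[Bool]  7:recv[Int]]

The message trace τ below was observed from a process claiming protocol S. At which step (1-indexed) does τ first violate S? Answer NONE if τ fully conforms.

6

step 1: send[Bool]  ✓  now at μX.…
step 2: recv[Int]  ✓  now at offer{data: send[Unit].recv[Str].recv[Bool].μX.…, stop: send[Int].send[Str].send[Unit].μX.…, ok: offer{more: offer{ok: offer{ok: end, done: end, stop: μX.…}, more: offer{done: μX.…, more: μX.…}}, err: send[Bool].select{more: μX.…, err: μX.…}}}
step 3: offer data  ✓  now at send[Unit].recv[Str].recv[Bool].μX.…
step 4: send[Unit]  ✓  now at recv[Str].recv[Bool].μX.…
step 5: recv[Str]  ✓  now at recv[Bool].μX.…
step 6: got send[Bool], protocol expects recv[Bool]  ✗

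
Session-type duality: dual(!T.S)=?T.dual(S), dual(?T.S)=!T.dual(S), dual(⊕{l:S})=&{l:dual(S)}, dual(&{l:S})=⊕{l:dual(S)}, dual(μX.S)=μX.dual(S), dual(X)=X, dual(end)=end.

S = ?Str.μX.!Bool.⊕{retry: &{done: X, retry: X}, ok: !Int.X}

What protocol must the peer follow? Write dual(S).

!Str.μX.?Bool.&{retry: ⊕{done: X, retry: X}, ok: ?Int.X}

?Str ↦ !Str
  μX ↦ μX  (μ self-dual)
    !Bool ↦ ?Bool
      ⊕{retry,ok} ↦ &{retry,ok}  (internal→external)
        • retry:
          &{done,retry} ↦ ⊕{done,retry}  (&→⊕)
            • done:
              X self-dual
            • retry:
              X self-dual
        • ok:
          !Int ↦ ?Int
            X self-dual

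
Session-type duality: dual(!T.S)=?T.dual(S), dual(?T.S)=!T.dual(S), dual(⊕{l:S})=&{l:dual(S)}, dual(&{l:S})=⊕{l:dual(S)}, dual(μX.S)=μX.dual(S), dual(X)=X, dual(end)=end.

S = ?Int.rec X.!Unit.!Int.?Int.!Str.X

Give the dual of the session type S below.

!Int.rec X.?Unit.?Int.!Int.?Str.X

?Int → !Int
  rec X → rec X  (μ self-dual)
    !Unit → ?Unit
      !Int → ?Int
        ?Int → !Int
          !Str → ?Str
            X ↦ X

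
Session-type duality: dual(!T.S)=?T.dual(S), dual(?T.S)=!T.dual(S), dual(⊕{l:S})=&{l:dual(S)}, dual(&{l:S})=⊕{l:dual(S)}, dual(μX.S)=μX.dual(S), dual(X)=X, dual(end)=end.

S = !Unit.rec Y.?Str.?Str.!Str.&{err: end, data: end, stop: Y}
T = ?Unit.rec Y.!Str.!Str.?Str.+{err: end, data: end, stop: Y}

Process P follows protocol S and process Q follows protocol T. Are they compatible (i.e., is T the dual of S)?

!Unit vs ?Unit  ok
  rec Y vs rec Y  ok (rec unchanged)
    ?Str vs !Str  ok
      ?Str vs !Str  ok
        !Str vs ?Str  ok
          &{err,data,stop} vs +{err,data,stop}  ok same labels
            • err:
              end vs end  ok
            • data:
              end vs end  ok
            • stop:
              Y vs Y  ok

YES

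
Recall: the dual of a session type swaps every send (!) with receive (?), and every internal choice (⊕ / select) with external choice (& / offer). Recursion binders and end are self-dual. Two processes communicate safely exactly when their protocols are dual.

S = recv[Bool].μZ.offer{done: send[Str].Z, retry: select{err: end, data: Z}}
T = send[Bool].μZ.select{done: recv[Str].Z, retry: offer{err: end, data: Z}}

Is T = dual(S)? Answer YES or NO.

YES

recv[Bool] | send[Bool]  ok
  μZ | μZ  ok (rec unchanged)
    offer{done,retry} | select{done,retry}  ok labels match
      case done:
        send[Str] | recv[Str]  ok
          Z | Z  ok
      case retry:
        select{err,data} | offer{err,data}  ok labels match
          case err:
            end | end  ok
          case data:
            Z | Z  ok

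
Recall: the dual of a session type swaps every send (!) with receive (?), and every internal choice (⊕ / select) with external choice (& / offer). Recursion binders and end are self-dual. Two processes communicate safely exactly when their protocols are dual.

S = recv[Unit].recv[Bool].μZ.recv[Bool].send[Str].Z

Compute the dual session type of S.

send[Unit].send[Bool].μZ.send[Bool].recv[Str].Z

recv[Unit] = send[Unit]
  recv[Bool] = send[Bool]
    μZ = μZ  (binder kept)
      recv[Bool] = send[Bool]
        send[Str] = recv[Str]
          Z self-dual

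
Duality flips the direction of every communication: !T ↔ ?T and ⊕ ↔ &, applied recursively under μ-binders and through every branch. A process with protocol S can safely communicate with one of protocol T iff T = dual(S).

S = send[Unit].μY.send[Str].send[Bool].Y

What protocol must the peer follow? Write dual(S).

send[Unit] → recv[Unit]
  μY → μY  (μ self-dual)
    send[Str] → recv[Str]
      send[Bool] → recv[Bool]
        Y self-dual

recv[Unit].μY.recv[Str].recv[Bool].Y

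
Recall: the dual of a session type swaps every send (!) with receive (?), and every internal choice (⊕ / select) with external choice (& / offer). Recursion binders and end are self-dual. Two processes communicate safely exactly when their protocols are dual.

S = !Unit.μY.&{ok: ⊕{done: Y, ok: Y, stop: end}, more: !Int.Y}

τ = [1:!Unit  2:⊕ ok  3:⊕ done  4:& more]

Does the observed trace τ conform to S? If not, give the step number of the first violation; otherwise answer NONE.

2

[1] !Unit  ok  state: μY.…
[2] got ⊕ ok, protocol expects & ok or & more  ✗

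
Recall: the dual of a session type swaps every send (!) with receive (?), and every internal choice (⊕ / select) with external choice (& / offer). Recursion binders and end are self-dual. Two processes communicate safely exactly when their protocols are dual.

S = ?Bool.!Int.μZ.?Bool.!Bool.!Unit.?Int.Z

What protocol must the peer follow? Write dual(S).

!Bool.?Int.μZ.!Bool.?Bool.?Unit.!Int.Z

?Bool ↦ !Bool
  !Int ↦ ?Int
    μZ ↦ μZ  (μ self-dual)
      ?Bool ↦ !Bool
        !Bool ↦ ?Bool
          !Unit ↦ ?Unit
            ?Int ↦ !Int
              Z ↦ Z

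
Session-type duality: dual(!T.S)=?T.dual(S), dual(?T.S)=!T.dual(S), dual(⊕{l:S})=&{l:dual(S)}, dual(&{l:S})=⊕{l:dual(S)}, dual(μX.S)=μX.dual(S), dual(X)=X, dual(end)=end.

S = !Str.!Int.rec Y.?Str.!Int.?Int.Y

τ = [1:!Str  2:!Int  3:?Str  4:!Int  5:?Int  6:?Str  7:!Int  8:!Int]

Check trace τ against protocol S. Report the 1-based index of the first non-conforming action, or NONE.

8

step 1: !Str  match  cont: !Int.rec Y.…
step 2: !Int  match  cont: rec Y.…
step 3: ?Str  match  cont: !Int.?Int.rec Y.…
step 4: !Int  match  cont: ?Int.rec Y.…
step 5: ?Int  match  cont: rec Y.…
step 6: ?Str  match  cont: !Int.?Int.rec Y.…
step 7: !Int  match  cont: ?Int.rec Y.…
step 8: got !Int, protocol expects ?Int  ✗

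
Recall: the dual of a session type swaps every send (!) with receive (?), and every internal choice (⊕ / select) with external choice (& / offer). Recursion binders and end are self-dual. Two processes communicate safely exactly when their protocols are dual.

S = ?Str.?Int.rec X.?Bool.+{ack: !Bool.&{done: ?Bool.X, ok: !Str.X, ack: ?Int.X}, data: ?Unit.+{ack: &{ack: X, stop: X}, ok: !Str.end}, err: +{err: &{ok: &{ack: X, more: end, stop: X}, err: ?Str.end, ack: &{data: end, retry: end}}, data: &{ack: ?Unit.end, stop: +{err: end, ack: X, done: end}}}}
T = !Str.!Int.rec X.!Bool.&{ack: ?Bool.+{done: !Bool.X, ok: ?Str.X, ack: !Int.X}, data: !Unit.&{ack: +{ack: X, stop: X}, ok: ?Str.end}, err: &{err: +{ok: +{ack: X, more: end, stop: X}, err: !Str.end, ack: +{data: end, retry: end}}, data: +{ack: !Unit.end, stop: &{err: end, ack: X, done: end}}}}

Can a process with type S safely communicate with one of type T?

YES

?Str | !Str  match
  ?Int | !Int  match
    rec X | rec X  match (μ self-dual)
      ?Bool | !Bool  match
        +{ack,data,err} | &{ack,data,err}  match same labels
          [ack]
            !Bool | ?Bool  match
              &{done,ok,ack} | +{done,ok,ack}  match same labels
                [done]
                  ?Bool | !Bool  match
                    X | X  match
                [ok]
                  !Str | ?Str  match
                    X | X  match
                [ack]
                  ?Int | !Int  match
                    X | X  match
          [data]
            ?Unit | !Unit  match
              +{ack,ok} | &{ack,ok}  match same labels
                [ack]
                  &{ack,stop} | +{ack,stop}  match same labels
                    [ack]
                      X | X  match
                    [stop]
                      X | X  match
                [ok]
                  !Str | ?Str  match
                    end | end  match
          [err]
            +{err,data} | &{err,data}  match same labels
              [err]
                &{ok,err,ack} | +{ok,err,ack}  match same labels
                  [ok]
                    &{ack,more,stop} | +{ack,more,stop}  match same labels
                      [ack]
                        X | X  match
                      [more]
                        end | end  match
                      [stop]
                        X | X  match
                  [err]
                    ?Str | !Str  match
                      end | end  match
                  [ack]
                    &{data,retry} | +{data,retry}  match same labels
                      [data]
                        end | end  match
                      [retry]
                        end | end  match
              [data]
                &{ack,stop} | +{ack,stop}  match same labels
                  [ack]
                    ?Unit | !Unit  match
                      end | end  match
                  [stop]
                    +{err,ack,done} | &{err,ack,done}  match same labels
                      [err]
                        end | end  match
                      [ack]
                        X | X  match
                      [done]
                        end | end  match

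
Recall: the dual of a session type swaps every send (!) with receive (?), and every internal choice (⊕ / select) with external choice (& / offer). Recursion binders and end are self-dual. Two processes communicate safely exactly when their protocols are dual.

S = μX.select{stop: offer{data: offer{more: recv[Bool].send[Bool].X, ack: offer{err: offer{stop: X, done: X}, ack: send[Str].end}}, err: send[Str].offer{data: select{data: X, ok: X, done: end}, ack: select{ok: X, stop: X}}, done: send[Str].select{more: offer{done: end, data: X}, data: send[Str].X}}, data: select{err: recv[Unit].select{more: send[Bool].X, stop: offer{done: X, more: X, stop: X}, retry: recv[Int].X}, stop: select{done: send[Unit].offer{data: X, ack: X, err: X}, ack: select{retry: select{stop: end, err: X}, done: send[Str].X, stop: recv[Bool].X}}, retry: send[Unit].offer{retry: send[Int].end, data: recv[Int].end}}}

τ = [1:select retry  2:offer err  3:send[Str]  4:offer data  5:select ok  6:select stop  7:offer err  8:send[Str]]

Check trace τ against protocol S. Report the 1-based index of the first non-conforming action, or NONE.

@1 got select retry, protocol expects select stop or select data  ✗

1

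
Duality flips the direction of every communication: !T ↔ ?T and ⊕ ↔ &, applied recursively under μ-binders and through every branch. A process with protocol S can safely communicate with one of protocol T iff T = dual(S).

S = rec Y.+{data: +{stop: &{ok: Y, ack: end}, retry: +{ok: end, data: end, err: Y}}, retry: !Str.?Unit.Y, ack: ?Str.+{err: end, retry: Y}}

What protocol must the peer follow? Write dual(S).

rec Y → rec Y  (binder kept)
  +{data,retry,ack} → &{data,retry,ack}  (⊕→&)
    • data:
      +{stop,retry} → &{stop,retry}  (⊕→&)
        • stop:
          &{ok,ack} → +{ok,ack}  (external→internal)
            • ok:
              Y self-dual
            • ack:
              end self-dual
        • retry:
          +{ok,data,err} → &{ok,data,err}  (⊕→&)
            • ok:
              end self-dual
            • data:
              end self-dual
            • err:
              Y self-dual
    • retry:
      !Str → ?Str
        ?Unit → !Unit
          Y self-dual
    • ack:
      ?Str → !Str
        +{err,retry} → &{err,retry}  (⊕→&)
          • err:
            end self-dual
          • retry:
            Y self-dual

rec Y.&{data: &{stop: +{ok: Y, ack: end}, retry: &{ok: end, data: end, err: Y}}, retry: ?Str.!Unit.Y, ack: !Str.&{err: end, retry: Y}}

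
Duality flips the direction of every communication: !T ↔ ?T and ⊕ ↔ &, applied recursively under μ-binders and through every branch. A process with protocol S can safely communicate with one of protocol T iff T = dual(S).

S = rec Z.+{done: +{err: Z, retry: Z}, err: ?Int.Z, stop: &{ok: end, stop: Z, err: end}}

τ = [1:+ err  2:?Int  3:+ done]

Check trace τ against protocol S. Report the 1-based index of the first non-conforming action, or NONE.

[1] + err  match  now at ?Int.rec Z.…
[2] ?Int  match  now at rec Z.…
[3] + done  match  now at +{err: rec Z.…, retry: rec Z.…}
τ conforms to S (length 3)

NONE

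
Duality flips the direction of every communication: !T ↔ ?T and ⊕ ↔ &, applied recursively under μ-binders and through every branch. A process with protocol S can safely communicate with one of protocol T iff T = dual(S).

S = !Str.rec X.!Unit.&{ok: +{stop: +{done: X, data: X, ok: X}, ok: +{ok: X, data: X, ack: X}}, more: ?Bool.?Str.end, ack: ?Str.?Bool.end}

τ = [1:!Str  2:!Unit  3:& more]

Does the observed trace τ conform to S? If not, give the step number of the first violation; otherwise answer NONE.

[1] !Str  ✓  now at rec X.…
[2] !Unit  ✓  now at &{ok: +{stop: +{done: rec X.…, data: rec X.…, ok: rec X.…}, ok: +{ok: rec X.…, data: rec X.…, ack: rec X.…}}, more: ?Bool.?Str.end, ack: ?Str.?Bool.end}
[3] & more  ✓  now at ?Bool.?Str.end
τ conforms to S (length 3)

NONE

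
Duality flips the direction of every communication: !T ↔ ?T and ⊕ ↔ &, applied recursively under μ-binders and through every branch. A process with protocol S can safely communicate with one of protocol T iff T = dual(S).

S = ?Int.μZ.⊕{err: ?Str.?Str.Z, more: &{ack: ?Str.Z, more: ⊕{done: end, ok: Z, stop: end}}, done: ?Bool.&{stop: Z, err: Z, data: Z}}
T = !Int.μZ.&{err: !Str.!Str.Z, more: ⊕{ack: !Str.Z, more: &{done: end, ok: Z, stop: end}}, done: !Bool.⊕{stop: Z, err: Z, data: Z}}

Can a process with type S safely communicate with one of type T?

?Int vs !Int  match
  μZ vs μZ  match (binder kept)
    ⊕{err,more,done} vs &{err,more,done}  match same labels
      [err]
        ?Str vs !Str  match
          ?Str vs !Str  match
            Z vs Z  match
      [more]
        &{ack,more} vs ⊕{ack,more}  match same labels
          [ack]
            ?Str vs !Str  match
              Z vs Z  match
          [more]
            ⊕{done,ok,stop} vs &{done,ok,stop}  match same labels
              [done]
                end vs end  match
              [ok]
                Z vs Z  match
              [stop]
                end vs end  match
      [done]
        ?Bool vs !Bool  match
          &{stop,err,data} vs ⊕{stop,err,data}  match same labels
            [stop]
              Z vs Z  match
            [err]
              Z vs Z  match
            [data]
              Z vs Z  match

YES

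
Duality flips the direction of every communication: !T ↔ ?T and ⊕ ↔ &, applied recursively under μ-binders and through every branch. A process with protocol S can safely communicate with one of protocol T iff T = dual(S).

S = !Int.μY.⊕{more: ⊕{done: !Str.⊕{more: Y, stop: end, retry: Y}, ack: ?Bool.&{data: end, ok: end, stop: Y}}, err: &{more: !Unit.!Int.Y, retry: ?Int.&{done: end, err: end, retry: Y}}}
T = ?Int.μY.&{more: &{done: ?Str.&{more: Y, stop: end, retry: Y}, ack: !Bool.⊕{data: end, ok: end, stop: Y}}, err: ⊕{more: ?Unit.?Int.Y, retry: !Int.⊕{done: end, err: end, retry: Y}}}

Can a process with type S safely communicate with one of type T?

YES

!Int | ?Int  ✓
  μY | μY  ✓ (rec unchanged)
    ⊕{more,err} | &{more,err}  ✓ label sets agree
      case more:
        ⊕{done,ack} | &{done,ack}  ✓ label sets agree
          case done:
            !Str | ?Str  ✓
              ⊕{more,stop,retry} | &{more,stop,retry}  ✓ label sets agree
                case more:
                  Y | Y  ✓
                case stop:
                  end | end  ✓
                case retry:
                  Y | Y  ✓
          case ack:
            ?Bool | !Bool  ✓
              &{data,ok,stop} | ⊕{data,ok,stop}  ✓ label sets agree
                case data:
                  end | end  ✓
                case ok:
                  end | end  ✓
                case stop:
                  Y | Y  ✓
      case err:
        &{more,retry} | ⊕{more,retry}  ✓ label sets agree
          case more:
            !Unit | ?Unit  ✓
              !Int | ?Int  ✓
                Y | Y  ✓
          case retry:
            ?Int | !Int  ✓
              &{done,err,retry} | ⊕{done,err,retry}  ✓ label sets agree
                case done:
                  end | end  ✓
                case err:
                  end | end  ✓
                case retry:
                  Y | Y  ✓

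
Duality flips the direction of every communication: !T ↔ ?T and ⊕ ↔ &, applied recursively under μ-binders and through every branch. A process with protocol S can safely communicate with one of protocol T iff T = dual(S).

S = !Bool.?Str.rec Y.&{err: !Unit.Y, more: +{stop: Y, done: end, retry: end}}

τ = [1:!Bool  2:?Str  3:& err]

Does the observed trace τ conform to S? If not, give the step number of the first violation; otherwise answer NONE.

NONE

[1] !Bool  ✓  state: ?Str.rec Y.…
[2] ?Str  ✓  state: rec Y.…
[3] & err  ✓  state: !Unit.rec Y.…
τ conforms to S (length 3)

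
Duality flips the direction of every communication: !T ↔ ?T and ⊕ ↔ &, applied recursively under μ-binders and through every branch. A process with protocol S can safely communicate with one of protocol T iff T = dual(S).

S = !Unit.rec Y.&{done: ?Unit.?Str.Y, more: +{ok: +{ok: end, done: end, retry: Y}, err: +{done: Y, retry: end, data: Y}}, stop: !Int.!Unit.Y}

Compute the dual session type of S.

!Unit → ?Unit
  rec Y → rec Y  (rec unchanged)
    &{done,more,stop} → +{done,more,stop}  (&→⊕)
      • done:
        ?Unit → !Unit
          ?Str → !Str
            Y self-dual
      • more:
        +{ok,err} → &{ok,err}  (internal→external)
          • ok:
            +{ok,done,retry} → &{ok,done,retry}  (internal→external)
              • ok:
                end self-dual
              • done:
                end self-dual
              • retry:
                Y self-dual
          • err:
            +{done,retry,data} → &{done,retry,data}  (internal→external)
              • done:
                Y self-dual
              • retry:
                end self-dual
              • data:
                Y self-dual
      • stop:
        !Int → ?Int
          !Unit → ?Unit
            Y self-dual

?Unit.rec Y.+{done: !Unit.!Str.Y, more: &{ok: &{ok: end, done: end, retry: Y}, err: &{done: Y, retry: end, data: Y}}, stop: ?Int.?Unit.Y}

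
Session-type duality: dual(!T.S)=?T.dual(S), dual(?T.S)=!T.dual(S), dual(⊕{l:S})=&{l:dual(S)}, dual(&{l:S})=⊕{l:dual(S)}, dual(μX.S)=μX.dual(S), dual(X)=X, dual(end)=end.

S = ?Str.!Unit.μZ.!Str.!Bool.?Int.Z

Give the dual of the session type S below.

!Str.?Unit.μZ.?Str.?Bool.!Int.Z

?Str ↦ !Str
  !Unit ↦ ?Unit
    μZ ↦ μZ  (rec unchanged)
      !Str ↦ ?Str
        !Bool ↦ ?Bool
          ?Int ↦ !Int
            dual(Z) = Z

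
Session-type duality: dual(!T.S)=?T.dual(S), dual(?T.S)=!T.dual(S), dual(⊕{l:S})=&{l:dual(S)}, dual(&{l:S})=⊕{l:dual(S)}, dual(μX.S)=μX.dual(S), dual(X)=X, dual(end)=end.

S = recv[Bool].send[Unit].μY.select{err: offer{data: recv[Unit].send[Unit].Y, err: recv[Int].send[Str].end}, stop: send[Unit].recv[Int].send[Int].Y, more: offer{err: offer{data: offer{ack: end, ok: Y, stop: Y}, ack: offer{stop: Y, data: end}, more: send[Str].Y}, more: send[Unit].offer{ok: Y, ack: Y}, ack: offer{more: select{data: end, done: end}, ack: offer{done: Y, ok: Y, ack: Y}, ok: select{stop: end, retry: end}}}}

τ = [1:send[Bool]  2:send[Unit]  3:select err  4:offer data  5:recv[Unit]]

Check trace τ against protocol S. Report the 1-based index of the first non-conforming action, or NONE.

1

@1 got send[Bool], protocol expects recv[Bool]  ✗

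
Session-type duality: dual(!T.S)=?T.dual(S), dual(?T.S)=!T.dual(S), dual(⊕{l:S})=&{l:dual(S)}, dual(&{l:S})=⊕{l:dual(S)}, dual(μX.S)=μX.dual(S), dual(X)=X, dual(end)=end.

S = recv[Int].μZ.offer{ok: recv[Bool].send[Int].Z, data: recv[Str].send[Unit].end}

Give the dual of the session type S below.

recv[Int] → send[Int]
  μZ → μZ  (μ self-dual)
    offer{ok,data} → select{ok,data}  (external→internal)
      [ok]
        recv[Bool] → send[Bool]
          send[Int] → recv[Int]
            dual(Z) = Z
      [data]
        recv[Str] → send[Str]
          send[Unit] → recv[Unit]
            dual(end) = end

send[Int].μZ.select{ok: send[Bool].recv[Int].Z, data: send[Str].recv[Unit].end}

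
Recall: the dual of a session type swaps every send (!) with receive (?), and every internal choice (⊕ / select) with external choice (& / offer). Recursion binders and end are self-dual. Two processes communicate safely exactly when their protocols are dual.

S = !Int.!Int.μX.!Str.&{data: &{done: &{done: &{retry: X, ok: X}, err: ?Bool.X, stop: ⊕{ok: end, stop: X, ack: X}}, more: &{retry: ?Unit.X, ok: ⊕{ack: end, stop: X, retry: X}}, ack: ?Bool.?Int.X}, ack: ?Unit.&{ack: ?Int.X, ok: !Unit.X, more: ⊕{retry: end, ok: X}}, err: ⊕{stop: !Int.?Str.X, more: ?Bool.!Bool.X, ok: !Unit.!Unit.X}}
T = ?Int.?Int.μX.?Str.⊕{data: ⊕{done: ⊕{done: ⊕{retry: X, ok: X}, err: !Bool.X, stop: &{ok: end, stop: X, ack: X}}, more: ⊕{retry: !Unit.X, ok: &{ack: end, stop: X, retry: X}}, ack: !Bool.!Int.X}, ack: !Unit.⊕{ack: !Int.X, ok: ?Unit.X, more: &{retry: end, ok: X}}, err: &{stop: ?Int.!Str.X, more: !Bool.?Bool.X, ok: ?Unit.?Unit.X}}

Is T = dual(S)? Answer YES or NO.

!Int | ?Int  ✓
  !Int | ?Int  ✓
    μX | μX  ✓ (rec unchanged)
      !Str | ?Str  ✓
        &{data,ack,err} | ⊕{data,ack,err}  ✓ same labels
          • data:
            &{done,more,ack} | ⊕{done,more,ack}  ✓ same labels
              • done:
                &{done,err,stop} | ⊕{done,err,stop}  ✓ same labels
                  • done:
                    &{retry,ok} | ⊕{retry,ok}  ✓ same labels
                      • retry:
                        X | X  ✓
                      • ok:
                        X | X  ✓
                  • err:
                    ?Bool | !Bool  ✓
                      X | X  ✓
                  • stop:
                    ⊕{ok,stop,ack} | &{ok,stop,ack}  ✓ same labels
                      • ok:
                        end | end  ✓
                      • stop:
                        X | X  ✓
                      • ack:
                        X | X  ✓
              • more:
                &{retry,ok} | ⊕{retry,ok}  ✓ same labels
                  • retry:
                    ?Unit | !Unit  ✓
                      X | X  ✓
                  • ok:
                    ⊕{ack,stop,retry} | &{ack,stop,retry}  ✓ same labels
                      • ack:
                        end | end  ✓
                      • stop:
                        X | X  ✓
                      • retry:
                        X | X  ✓
              • ack:
                ?Bool | !Bool  ✓
                  ?Int | !Int  ✓
                    X | X  ✓
          • ack:
            ?Unit | !Unit  ✓
              &{ack,ok,more} | ⊕{ack,ok,more}  ✓ same labels
                • ack:
                  ?Int | !Int  ✓
                    X | X  ✓
                • ok:
                  !Unit | ?Unit  ✓
                    X | X  ✓
                • more:
                  ⊕{retry,ok} | &{retry,ok}  ✓ same labels
                    • retry:
                      end | end  ✓
                    • ok:
                      X | X  ✓
          • err:
            ⊕{stop,more,ok} | &{stop,more,ok}  ✓ same labels
              • stop:
                !Int | ?Int  ✓
                  ?Str | !Str  ✓
                    X | X  ✓
              • more:
                ?Bool | !Bool  ✓
                  !Bool | ?Bool  ✓
                    X | X  ✓
              • ok:
                !Unit | ?Unit  ✓
                  !Unit | ?Unit  ✓
                    X | X  ✓

YES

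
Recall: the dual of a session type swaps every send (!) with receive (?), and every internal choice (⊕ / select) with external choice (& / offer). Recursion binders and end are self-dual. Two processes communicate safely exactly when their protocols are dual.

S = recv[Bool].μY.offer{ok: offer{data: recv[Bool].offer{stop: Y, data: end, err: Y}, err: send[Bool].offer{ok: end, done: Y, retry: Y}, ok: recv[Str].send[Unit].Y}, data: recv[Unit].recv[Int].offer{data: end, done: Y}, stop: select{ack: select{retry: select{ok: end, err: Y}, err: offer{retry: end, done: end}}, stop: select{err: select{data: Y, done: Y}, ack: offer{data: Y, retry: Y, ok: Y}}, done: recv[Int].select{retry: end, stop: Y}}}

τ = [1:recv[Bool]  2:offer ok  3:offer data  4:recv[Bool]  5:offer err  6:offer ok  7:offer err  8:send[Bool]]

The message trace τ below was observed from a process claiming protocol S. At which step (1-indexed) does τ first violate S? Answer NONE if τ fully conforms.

step 1: recv[Bool]  ok  residual = μY.…
step 2: offer ok  ok  residual = offer{data: recv[Bool].offer{stop: μY.…, data: end, err: μY.…}, err: send[Bool].offer{ok: end, done: μY.…, retry: μY.…}, ok: recv[Str].send[Unit].μY.…}
step 3: offer data  ok  residual = recv[Bool].offer{stop: μY.…, data: end, err: μY.…}
step 4: recv[Bool]  ok  residual = offer{stop: μY.…, data: end, err: μY.…}
step 5: offer err  ok  residual = μY.…
step 6: offer ok  ok  residual = offer{data: recv[Bool].offer{stop: μY.…, data: end, err: μY.…}, err: send[Bool].offer{ok: end, done: μY.…, retry: μY.…}, ok: recv[Str].send[Unit].μY.…}
step 7: offer err  ok  residual = send[Bool].offer{ok: end, done: μY.…, retry: μY.…}
step 8: send[Bool]  ok  residual = offer{ok: end, done: μY.…, retry: μY.…}
τ conforms to S (length 8)

NONE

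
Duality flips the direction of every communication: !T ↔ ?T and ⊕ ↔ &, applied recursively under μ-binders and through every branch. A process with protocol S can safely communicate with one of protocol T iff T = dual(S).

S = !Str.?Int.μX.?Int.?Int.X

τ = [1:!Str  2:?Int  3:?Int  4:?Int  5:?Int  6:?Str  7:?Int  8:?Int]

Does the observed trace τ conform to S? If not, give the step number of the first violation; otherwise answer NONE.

6

[1] !Str  match  now at ?Int.μX.…
[2] ?Int  match  now at μX.…
[3] ?Int  match  now at ?Int.μX.…
[4] ?Int  match  now at μX.…
[5] ?Int  match  now at ?Int.μX.…
[6] got ?Str, protocol expects ?Int  ✗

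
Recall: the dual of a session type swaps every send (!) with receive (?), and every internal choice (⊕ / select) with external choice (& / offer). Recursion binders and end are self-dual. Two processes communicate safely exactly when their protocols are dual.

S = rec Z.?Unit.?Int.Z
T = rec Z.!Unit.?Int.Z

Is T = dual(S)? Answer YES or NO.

NO

rec Z | rec Z  ok (binder kept)
  ?Unit | !Unit  ok
    ?Int | ?Int  ✗ same direction on both sides — not dual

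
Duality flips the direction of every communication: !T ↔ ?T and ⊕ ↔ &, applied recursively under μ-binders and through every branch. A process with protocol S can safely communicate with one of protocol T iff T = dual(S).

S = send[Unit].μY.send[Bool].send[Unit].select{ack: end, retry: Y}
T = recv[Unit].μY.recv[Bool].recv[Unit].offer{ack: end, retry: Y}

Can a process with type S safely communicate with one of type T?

YES

send[Unit] vs recv[Unit]  match
  μY vs μY  match (μ self-dual)
    send[Bool] vs recv[Bool]  match
      send[Unit] vs recv[Unit]  match
        select{ack,retry} vs offer{ack,retry}  match label sets agree
          case ack:
            end vs end  match
          case retry:
            Y vs Y  match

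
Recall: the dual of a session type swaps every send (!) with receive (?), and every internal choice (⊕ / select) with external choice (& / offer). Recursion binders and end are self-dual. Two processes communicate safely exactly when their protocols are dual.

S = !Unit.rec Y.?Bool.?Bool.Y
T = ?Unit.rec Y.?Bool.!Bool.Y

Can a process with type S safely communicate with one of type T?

NO

!Unit | ?Unit  match
  rec Y | rec Y  match (binder kept)
    ?Bool | ?Bool  ✗ same direction on both sides — not dual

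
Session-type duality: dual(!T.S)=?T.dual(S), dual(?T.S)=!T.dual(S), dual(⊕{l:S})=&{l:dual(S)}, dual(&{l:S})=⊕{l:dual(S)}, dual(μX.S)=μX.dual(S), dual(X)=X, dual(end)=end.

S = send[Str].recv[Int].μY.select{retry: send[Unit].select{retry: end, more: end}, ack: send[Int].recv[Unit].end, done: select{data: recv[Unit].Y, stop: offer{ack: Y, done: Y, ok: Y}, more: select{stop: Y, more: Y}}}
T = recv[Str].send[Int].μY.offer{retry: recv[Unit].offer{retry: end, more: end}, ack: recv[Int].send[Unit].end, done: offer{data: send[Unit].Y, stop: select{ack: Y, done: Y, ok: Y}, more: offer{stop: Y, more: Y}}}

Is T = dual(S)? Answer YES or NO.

YES

send[Str] vs recv[Str]  match
  recv[Int] vs send[Int]  match
    μY vs μY  match (rec unchanged)
      select{retry,ack,done} vs offer{retry,ack,done}  match label sets agree
        [retry]
          send[Unit] vs recv[Unit]  match
            select{retry,more} vs offer{retry,more}  match label sets agree
              [retry]
                end vs end  match
              [more]
                end vs end  match
        [ack]
          send[Int] vs recv[Int]  match
            recv[Unit] vs send[Unit]  match
              end vs end  match
        [done]
          select{data,stop,more} vs offer{data,stop,more}  match label sets agree
            [data]
              recv[Unit] vs send[Unit]  match
                Y vs Y  match
            [stop]
              offer{ack,done,ok} vs select{ack,done,ok}  match label sets agree
                [ack]
                  Y vs Y  match
                [done]
                  Y vs Y  match
                [ok]
                  Y vs Y  match
            [more]
              select{stop,more} vs offer{stop,more}  match label sets agree
                [stop]
                  Y vs Y  match
                [more]
                  Y vs Y  match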